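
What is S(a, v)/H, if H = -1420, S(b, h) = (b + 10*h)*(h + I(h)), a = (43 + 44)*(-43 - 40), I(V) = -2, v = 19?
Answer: 119527/1420 ≈ 84.174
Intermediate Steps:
a = -7221 (a = 87*(-83) = -7221)
S(b, h) = (-2 + h)*(b + 10*h) (S(b, h) = (b + 10*h)*(h - 2) = (b + 10*h)*(-2 + h) = (-2 + h)*(b + 10*h))
S(a, v)/H = (-20*19 - 2*(-7221) + 10*19² - 7221*19)/(-1420) = (-380 + 14442 + 10*361 - 137199)*(-1/1420) = (-380 + 14442 + 3610 - 137199)*(-1/1420) = -119527*(-1/1420) = 119527/1420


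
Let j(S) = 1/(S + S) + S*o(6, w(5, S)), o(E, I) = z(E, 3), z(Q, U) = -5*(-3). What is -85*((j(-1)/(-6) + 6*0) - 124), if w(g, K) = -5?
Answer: 123845/12 ≈ 10320.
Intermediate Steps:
z(Q, U) = 15
o(E, I) = 15
j(S) = 1/(2*S) + 15*S (j(S) = 1/(S + S) + S*15 = 1/(2*S) + 15*S)
-85*((j(-1)/(-6) + 6*0) - 124) = -85*((((1/2)/(-1) + 15*(-1))/(-6) + 6*0) - 124) = -85*((((1/2)*(-1) - 15)*(-1/6) + 0) - 124) = -85*(((-1/2 - 15)*(-1/6) + 0) - 124) = -85*((-31/2*(-1/6) + 0) - 124) = -85*((31/12 + 0) - 124) = -85*(31/12 - 124) = -85*(-1457/12) = 123845/12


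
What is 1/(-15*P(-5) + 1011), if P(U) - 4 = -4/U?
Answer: 1/939 ≈ 0.0010650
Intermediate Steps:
P(U) = 4 - 4/U
1/(-15*P(-5) + 1011) = 1/(-15*(4 - 4/(-5)) + 1011) = 1/(-15*(4 - 4*(-1/5)) + 1011) = 1/(-15*(4 + 4/5) + 1011) = 1/(-15*24/5 + 1011) = 1/(-72 + 1011) = 1/939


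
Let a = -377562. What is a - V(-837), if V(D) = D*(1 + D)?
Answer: -1077294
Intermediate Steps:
a - V(-837) = -377562 - (-837)*(1 - 837) = -377562 - (-837)*(-836) = -377562 - 1*699732 = -377562 - 699732 = -1077294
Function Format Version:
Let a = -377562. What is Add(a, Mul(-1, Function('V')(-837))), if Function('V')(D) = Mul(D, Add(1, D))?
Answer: -1077294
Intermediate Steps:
Add(a, Mul(-1, Function('V')(-837))) = Add(-377562, Mul(-1, Mul(-837, Add(1, -837)))) = Add(-377562, Mul(-1, Mul(-837, -836))) = Add(-377562, Mul(-1, 699732)) = Add(-377562, -699732) = -1077294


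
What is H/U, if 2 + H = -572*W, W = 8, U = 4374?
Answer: -763/729 ≈ -1.0466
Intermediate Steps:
H = -4578 (H = -2 - 572*8 = -2 - 4576 = -4578)
H/U = -4578/4374 = -4578*1/4374 = -763/729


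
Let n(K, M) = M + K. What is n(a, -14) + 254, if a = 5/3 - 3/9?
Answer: 724/3 ≈ 241.33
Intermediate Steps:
a = 4/3 (a = 5*(⅓) - 3*⅑ = 5/3 - ⅓ = 4/3 ≈ 1.3333)
n(K, M) = K + M
n(a, -14) + 254 = (4/3 - 14) + 254 = -38/3 + 254 = 724/3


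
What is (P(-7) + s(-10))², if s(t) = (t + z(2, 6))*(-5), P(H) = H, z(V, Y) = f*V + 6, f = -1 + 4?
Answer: 289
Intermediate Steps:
f = 3
z(V, Y) = 6 + 3*V (z(V, Y) = 3*V + 6 = 6 + 3*V)
s(t) = -60 - 5*t (s(t) = (t + (6 + 3*2))*(-5) = (t + (6 + 6))*(-5) = (t + 12)*(-5) = (12 + t)*(-5) = -60 - 5*t)
(P(-7) + s(-10))² = (-7 + (-60 - 5*(-10)))² = (-7 + (-60 + 50))² = (-7 - 10)² = (-17)² = 289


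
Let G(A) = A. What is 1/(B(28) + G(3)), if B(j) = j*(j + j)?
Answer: 1/1571 ≈ 0.00063654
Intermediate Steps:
B(j) = 2*j**2 (B(j) = j*(2*j) = 2*j**2)
1/(B(28) + G(3)) = 1/(2*28**2 + 3) = 1/(2*784 + 3) = 1/(1568 + 3) = 1/1571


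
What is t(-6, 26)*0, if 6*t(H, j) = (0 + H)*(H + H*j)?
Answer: 0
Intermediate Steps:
t(H, j) = H*(H + H*j)/6 (t(H, j) = ((0 + H)*(H + H*j))/6 = (H*(H + H*j))/6 = H*(H + H*j)/6)
t(-6, 26)*0 = ((1/6)*(-6)**2*(1 + 26))*0 = ((1/6)*36*27)*0 = 162*0 = 0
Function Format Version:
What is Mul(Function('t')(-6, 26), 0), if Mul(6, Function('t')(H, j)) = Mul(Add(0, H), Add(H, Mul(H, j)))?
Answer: 0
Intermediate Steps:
Function('t')(H, j) = Mul(Rational(1, 6), H, Add(H, Mul(H, j))) (Function('t')(H, j) = Mul(Rational(1, 6), Mul(Add(0, H), Add(H, Mul(H, j)))) = Mul(Rational(1, 6), Mul(H, Add(H, Mul(H, j)))) = Mul(Rational(1, 6), H, Add(H, Mul(H, j))))
Mul(Function('t')(-6, 26), 0) = Mul(Mul(Rational(1, 6), Pow(-6, 2), Add(1, 26)), 0) = Mul(Mul(Rational(1, 6), 36, 27), 0) = Mul(162, 0) = 0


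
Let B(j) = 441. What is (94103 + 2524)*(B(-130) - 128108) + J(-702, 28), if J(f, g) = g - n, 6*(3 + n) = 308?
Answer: -37008237688/3 ≈ -1.2336e+10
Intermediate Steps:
n = 145/3 (n = -3 + (⅙)*308 = -3 + 154/3 = 145/3 ≈ 48.333)
J(f, g) = -145/3 + g (J(f, g) = g - 1*145/3 = g - 145/3 = -145/3 + g)
(94103 + 2524)*(B(-130) - 128108) + J(-702, 28) = (94103 + 2524)*(441 - 128108) + (-145/3 + 28) = 96627*(-127667) - 61/3 = -12336079209 - 61/3 = -37008237688/3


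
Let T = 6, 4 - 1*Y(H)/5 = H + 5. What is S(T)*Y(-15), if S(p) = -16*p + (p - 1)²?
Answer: -4970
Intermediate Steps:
Y(H) = -5 - 5*H (Y(H) = 20 - 5*(H + 5) = 20 - 5*(5 + H) = 20 + (-25 - 5*H) = -5 - 5*H)
S(p) = (-1 + p)² - 16*p (S(p) = -16*p + (-1 + p)² = (-1 + p)² - 16*p)
S(T)*Y(-15) = ((-1 + 6)² - 16*6)*(-5 - 5*(-15)) = (5² - 96)*(-5 + 75) = (25 - 96)*70 = -71*70 = -4970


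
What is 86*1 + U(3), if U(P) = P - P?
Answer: 86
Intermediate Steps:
U(P) = 0
86*1 + U(3) = 86*1 + 0 = 86 + 0 = 86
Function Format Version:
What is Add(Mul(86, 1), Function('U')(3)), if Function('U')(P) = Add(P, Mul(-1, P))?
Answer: 86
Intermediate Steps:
Function('U')(P) = 0
Add(Mul(86, 1), Function('U')(3)) = Add(Mul(86, 1), 0) = Add(86, 0) = 86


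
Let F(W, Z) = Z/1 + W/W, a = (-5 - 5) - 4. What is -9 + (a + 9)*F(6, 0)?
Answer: -14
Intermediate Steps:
a = -14 (a = -10 - 4 = -14)
F(W, Z) = 1 + Z (F(W, Z) = Z*1 + 1 = Z + 1 = 1 + Z)
-9 + (a + 9)*F(6, 0) = -9 + (-14 + 9)*(1 + 0) = -9 - 5*1 = -9 - 5 = -14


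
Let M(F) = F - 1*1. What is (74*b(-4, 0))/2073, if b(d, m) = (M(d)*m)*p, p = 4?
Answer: 0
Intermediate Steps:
M(F) = -1 + F (M(F) = F - 1 = -1 + F)
b(d, m) = 4*m*(-1 + d) (b(d, m) = ((-1 + d)*m)*4 = (m*(-1 + d))*4 = 4*m*(-1 + d))
(74*b(-4, 0))/2073 = (74*(4*0*(-1 - 4)))/2073 = (74*(4*0*(-5)))*(1/2073) = (74*0)*(1/2073) = 0*(1/2073) = 0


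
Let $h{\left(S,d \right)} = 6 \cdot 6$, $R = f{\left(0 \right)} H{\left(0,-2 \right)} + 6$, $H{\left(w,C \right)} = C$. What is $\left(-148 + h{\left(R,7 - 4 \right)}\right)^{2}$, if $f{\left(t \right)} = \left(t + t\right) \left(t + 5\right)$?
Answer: $12544$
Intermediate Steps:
$f{\left(t \right)} = 2 t \left(5 + t\right)$
$R = 6$ ($R = 2 \cdot 0 \left(5 + 0\right) \left(-2\right) + 6 = 2 \cdot 0 \cdot 5 \left(-2\right) + 6 = 0 \left(-2\right) + 6 = 0 + 6 = 6$)
$h{\left(S,d \right)} = 36$
$\left(-148 + h{\left(R,7 - 4 \right)}\right)^{2} = \left(-148 + 36\right)^{2} = \left(-112\right)^{2} = 12544$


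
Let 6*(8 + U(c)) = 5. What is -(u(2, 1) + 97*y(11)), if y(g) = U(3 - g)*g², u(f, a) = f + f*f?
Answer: 504655/6 ≈ 84109.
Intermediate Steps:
U(c) = -43/6 (U(c) = -8 + (⅙)*5 = -8 + ⅚ = -43/6)
u(f, a) = f + f²
y(g) = -43*g²/6
-(u(2, 1) + 97*y(11)) = -(2*(1 + 2) + 97*(-43/6*11²)) = -(2*3 + 97*(-43/6*121)) = -(6 + 97*(-5203/6)) = -(6 - 504691/6) = -1*(-504655/6) = 504655/6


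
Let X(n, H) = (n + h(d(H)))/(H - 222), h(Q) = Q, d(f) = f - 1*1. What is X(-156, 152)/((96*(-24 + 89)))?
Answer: 1/87360 ≈ 1.1447e-5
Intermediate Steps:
d(f) = -1 + f (d(f) = f - 1 = -1 + f)
X(n, H) = (-1 + H + n)/(-222 + H) (X(n, H) = (n + (-1 + H))/(H - 222) = (-1 + H + n)/(-222 + H))
X(-156, 152)/((96*(-24 + 89))) = ((-1 + 152 - 156)/(-222 + 152))/((96*(-24 + 89))) = (-5/(-70))/((96*65)) = -1/70*(-5)/6240 = (1/14)*(1/6240) = 1/87360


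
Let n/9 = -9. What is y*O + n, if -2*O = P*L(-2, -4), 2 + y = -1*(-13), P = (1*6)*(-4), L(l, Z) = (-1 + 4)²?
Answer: 1107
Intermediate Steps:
n = -81 (n = 9*(-9) = -81)
L(l, Z) = 9 (L(l, Z) = 3² = 9)
P = -24 (P = 6*(-4) = -24)
y = 11 (y = -2 - 1*(-13) = -2 + 13 = 11)
O = 108 (O = -(-12)*9 = -½*(-216) = 108)
y*O + n = 11*108 - 81 = 1188 - 81 = 1107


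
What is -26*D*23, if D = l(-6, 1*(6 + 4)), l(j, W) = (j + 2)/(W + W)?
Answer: 598/5 ≈ 119.60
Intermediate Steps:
l(j, W) = (2 + j)/(2*W) (l(j, W) = (2 + j)/((2*W)) = (2 + j)*(1/(2*W)) = (2 + j)/(2*W))
D = -⅕ (D = (2 - 6)/(2*((1*(6 + 4)))) = (½)*(-4)/(1*10) = (½)*(-4)/10 = (½)*(⅒)*(-4) = -⅕ ≈ -0.20000)
-26*D*23 = -26*(-⅕)*23 = (26/5)*23 = 598/5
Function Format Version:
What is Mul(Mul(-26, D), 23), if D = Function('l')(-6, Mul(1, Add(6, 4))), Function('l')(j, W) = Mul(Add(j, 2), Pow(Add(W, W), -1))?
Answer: Rational(598, 5) ≈ 119.60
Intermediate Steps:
Function('l')(j, W) = Mul(Rational(1, 2), Pow(W, -1), Add(2, j)) (Function('l')(j, W) = Mul(Add(2, j), Pow(Mul(2, W), -1)) = Mul(Add(2, j), Mul(Rational(1, 2), Pow(W, -1))) = Mul(Rational(1, 2), Pow(W, -1), Add(2, j)))
D = Rational(-1, 5) (D = Mul(Rational(1, 2), Pow(Mul(1, Add(6, 4)), -1), Add(2, -6)) = Mul(Rational(1, 2), Pow(Mul(1, 10), -1), -4) = Mul(Rational(1, 2), Pow(10, -1), -4) = Mul(Rational(1, 2), Rational(1, 10), -4) = Rational(-1, 5) ≈ -0.20000)
Mul(Mul(-26, D), 23) = Mul(Mul(-26, Rational(-1, 5)), 23) = Mul(Rational(26, 5), 23) = Rational(598, 5)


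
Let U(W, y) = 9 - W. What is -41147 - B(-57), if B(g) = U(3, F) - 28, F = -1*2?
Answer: -41125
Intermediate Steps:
F = -2
B(g) = -22 (B(g) = (9 - 1*3) - 28 = (9 - 3) - 28 = 6 - 28 = -22)
-41147 - B(-57) = -41147 - 1*(-22) = -41147 + 22 = -41125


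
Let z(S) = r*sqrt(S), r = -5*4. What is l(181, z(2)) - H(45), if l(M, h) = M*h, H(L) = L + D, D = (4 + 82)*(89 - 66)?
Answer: -2023 - 3620*sqrt(2) ≈ -7142.5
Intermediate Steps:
r = -20
z(S) = -20*sqrt(S)
D = 1978 (D = 86*23 = 1978)
H(L) = 1978 + L (H(L) = L + 1978 = 1978 + L)
l(181, z(2)) - H(45) = 181*(-20*sqrt(2)) - (1978 + 45) = -3620*sqrt(2) - 1*2023 = -3620*sqrt(2) - 2023 = -2023 - 3620*sqrt(2)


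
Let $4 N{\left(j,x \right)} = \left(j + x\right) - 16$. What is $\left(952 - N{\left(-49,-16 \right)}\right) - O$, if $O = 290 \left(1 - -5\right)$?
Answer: $- \frac{3071}{4} \approx -767.75$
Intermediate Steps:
$N{\left(j,x \right)} = -4 + \frac{j}{4} + \frac{x}{4}$ ($N{\left(j,x \right)} = \frac{\left(j + x\right) - 16}{4} = \frac{-16 + j + x}{4} = -4 + \frac{j}{4} + \frac{x}{4}$)
$O = 1740$ ($O = 290 \left(1 + 5\right) = 290 \cdot 6 = 1740$)
$\left(952 - N{\left(-49,-16 \right)}\right) - O = \left(952 - \left(-4 + \frac{1}{4} \left(-49\right) + \frac{1}{4} \left(-16\right)\right)\right) - 1740 = \left(952 - \left(-4 - \frac{49}{4} - 4\right)\right) - 1740 = \left(952 - - \frac{81}{4}\right) - 1740 = \left(952 + \frac{81}{4}\right) - 1740 = \frac{3889}{4} - 1740 = - \frac{3071}{4}$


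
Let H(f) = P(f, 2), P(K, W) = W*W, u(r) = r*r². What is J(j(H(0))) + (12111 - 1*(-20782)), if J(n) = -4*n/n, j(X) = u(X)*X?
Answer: 32889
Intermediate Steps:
u(r) = r³
P(K, W) = W²
H(f) = 4 (H(f) = 2² = 4)
j(X) = X⁴ (j(X) = X³*X = X⁴)
J(n) = -4 (J(n) = -4*1 = -4)
J(j(H(0))) + (12111 - 1*(-20782)) = -4 + (12111 - 1*(-20782)) = -4 + (12111 + 20782) = -4 + 32893 = 32889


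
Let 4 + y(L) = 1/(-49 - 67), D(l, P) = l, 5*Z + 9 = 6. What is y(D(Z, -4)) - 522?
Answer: -61017/116 ≈ -526.01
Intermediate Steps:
Z = -3/5 (Z = -9/5 + (1/5)*6 = -9/5 + 6/5 = -3/5 ≈ -0.60000)
y(L) = -465/116 (y(L) = -4 + 1/(-49 - 67) = -4 + 1/(-116) = -4 - 1/116 = -465/116)
y(D(Z, -4)) - 522 = -465/116 - 522 = -61017/116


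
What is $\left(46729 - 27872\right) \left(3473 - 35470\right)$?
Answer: $-603367429$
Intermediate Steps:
$\left(46729 - 27872\right) \left(3473 - 35470\right) = 18857 \left(-31997\right) = -603367429$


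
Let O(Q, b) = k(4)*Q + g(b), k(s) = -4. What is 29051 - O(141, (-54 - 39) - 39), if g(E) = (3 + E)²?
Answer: 12974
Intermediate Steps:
O(Q, b) = (3 + b)² - 4*Q (O(Q, b) = -4*Q + (3 + b)² = (3 + b)² - 4*Q)
29051 - O(141, (-54 - 39) - 39) = 29051 - ((3 + ((-54 - 39) - 39))² - 4*141) = 29051 - ((3 + (-93 - 39))² - 564) = 29051 - ((3 - 132)² - 564) = 29051 - ((-129)² - 564) = 29051 - (16641 - 564) = 29051 - 1*16077 = 29051 - 16077 = 12974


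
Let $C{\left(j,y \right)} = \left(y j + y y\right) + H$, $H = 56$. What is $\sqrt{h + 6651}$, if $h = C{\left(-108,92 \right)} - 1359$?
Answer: $2 \sqrt{969} \approx 62.258$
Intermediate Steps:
$C{\left(j,y \right)} = 56 + y^{2} + j y$ ($C{\left(j,y \right)} = \left(y j + y y\right) + 56 = \left(j y + y^{2}\right) + 56 = \left(y^{2} + j y\right) + 56 = 56 + y^{2} + j y$)
$h = -2775$ ($h = \left(56 + 92^{2} - 9936\right) - 1359 = \left(56 + 8464 - 9936\right) - 1359 = -1416 - 1359 = -2775$)
$\sqrt{h + 6651} = \sqrt{-2775 + 6651} = \sqrt{3876} = 2 \sqrt{969}$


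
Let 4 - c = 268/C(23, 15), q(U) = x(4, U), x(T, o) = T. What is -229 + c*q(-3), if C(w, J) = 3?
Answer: -1711/3 ≈ -570.33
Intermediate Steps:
q(U) = 4
c = -256/3 (c = 4 - 268/3 = -256/3 ≈ -85.333)
-229 + c*q(-3) = -229 - 256/3*4 = -229 - 1024/3 = -1711/3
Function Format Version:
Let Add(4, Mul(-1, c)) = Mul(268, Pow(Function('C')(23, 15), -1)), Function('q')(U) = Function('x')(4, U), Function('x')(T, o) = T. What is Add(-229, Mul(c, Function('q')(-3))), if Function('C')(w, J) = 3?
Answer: Rational(-1711, 3) ≈ -570.33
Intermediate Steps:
Function('q')(U) = 4
c = Rational(-256, 3) (c = Add(4, Mul(-1, Mul(268, Pow(3, -1)))) = Add(4, Mul(-1, Mul(268, Rational(1, 3)))) = Add(4, Mul(-1, Rational(268, 3))) = Add(4, Rational(-268, 3)) = Rational(-256, 3) ≈ -85.333)
Add(-229, Mul(c, Function('q')(-3))) = Add(-229, Mul(Rational(-256, 3), 4)) = Add(-229, Rational(-1024, 3)) = Rational(-1711, 3)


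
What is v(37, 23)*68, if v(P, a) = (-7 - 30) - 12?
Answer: -3332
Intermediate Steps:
v(P, a) = -49 (v(P, a) = -37 - 12 = -49)
v(37, 23)*68 = -49*68 = -3332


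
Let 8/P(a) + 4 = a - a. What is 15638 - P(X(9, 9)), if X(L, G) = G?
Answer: 15640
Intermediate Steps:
P(a) = -2 (P(a) = 8/(-4 + (a - a)) = 8/(-4 + 0) = 8/(-4) = 8*(-¼) = -2)
15638 - P(X(9, 9)) = 15638 - 1*(-2) = 15638 + 2 = 15640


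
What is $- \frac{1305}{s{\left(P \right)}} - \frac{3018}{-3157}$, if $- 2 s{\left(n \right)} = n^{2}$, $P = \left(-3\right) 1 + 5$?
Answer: $\frac{4125921}{6314} \approx 653.46$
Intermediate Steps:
$P = 2$ ($P = -3 + 5 = 2$)
$s{\left(n \right)} = - \frac{n^{2}}{2}$
$- \frac{1305}{s{\left(P \right)}} - \frac{3018}{-3157} = - \frac{1305}{\left(- \frac{1}{2}\right) 2^{2}} - \frac{3018}{-3157} = - \frac{1305}{\left(- \frac{1}{2}\right) 4} - - \frac{3018}{3157} = - \frac{1305}{-2} + \frac{3018}{3157} = \left(-1305\right) \left(- \frac{1}{2}\right) + \frac{3018}{3157} = \frac{1305}{2} + \frac{3018}{3157} = \frac{4125921}{6314}$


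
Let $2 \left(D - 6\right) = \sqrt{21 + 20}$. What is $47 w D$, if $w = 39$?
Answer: $10998 + \frac{1833 \sqrt{41}}{2} \approx 16866.0$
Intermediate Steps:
$D = 6 + \frac{\sqrt{41}}{2}$ ($D = 6 + \frac{\sqrt{21 + 20}}{2} = 6 + \frac{\sqrt{41}}{2} \approx 9.2016$)
$47 w D = 47 \cdot 39 \left(6 + \frac{\sqrt{41}}{2}\right) = 1833 \left(6 + \frac{\sqrt{41}}{2}\right) = 10998 + \frac{1833 \sqrt{41}}{2}$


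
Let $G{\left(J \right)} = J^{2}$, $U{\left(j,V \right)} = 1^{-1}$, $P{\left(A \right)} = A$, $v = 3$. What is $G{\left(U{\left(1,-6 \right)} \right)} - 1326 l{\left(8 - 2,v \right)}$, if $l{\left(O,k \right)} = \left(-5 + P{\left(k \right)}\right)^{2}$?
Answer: $-5303$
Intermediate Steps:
$l{\left(O,k \right)} = \left(-5 + k\right)^{2}$
$U{\left(j,V \right)} = 1$
$G{\left(U{\left(1,-6 \right)} \right)} - 1326 l{\left(8 - 2,v \right)} = 1^{2} - 1326 \left(-5 + 3\right)^{2} = 1 - 1326 \left(-2\right)^{2} = 1 - 5304 = -5303$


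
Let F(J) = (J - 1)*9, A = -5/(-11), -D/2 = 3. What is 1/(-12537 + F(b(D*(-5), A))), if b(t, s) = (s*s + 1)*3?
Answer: -121/1514124 ≈ -7.9914e-5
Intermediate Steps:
D = -6 (D = -2*3 = -6)
A = 5/11 (A = -5*(-1/11) = 5/11 ≈ 0.45455)
b(t, s) = 3 + 3*s**2 (b(t, s) = (s**2 + 1)*3 = (1 + s**2)*3 = 3 + 3*s**2)
F(J) = -9 + 9*J (F(J) = (-1 + J)*9 = -9 + 9*J)
1/(-12537 + F(b(D*(-5), A))) = 1/(-12537 + (-9 + 9*(3 + 3*(5/11)**2))) = 1/(-12537 + (-9 + 9*(3 + 3*(25/121)))) = 1/(-12537 + (-9 + 9*(3 + 75/121))) = 1/(-12537 + (-9 + 9*(438/121))) = 1/(-12537 + (-9 + 3942/121)) = 1/(-12537 + 2853/121) = 1/(-1514124/121) = -121/1514124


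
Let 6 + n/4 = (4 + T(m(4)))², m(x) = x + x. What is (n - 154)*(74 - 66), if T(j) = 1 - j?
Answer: -1136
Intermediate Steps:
m(x) = 2*x
n = 12 (n = -24 + 4*(4 + (1 - 2*4))² = -24 + 4*(4 + (1 - 1*8))² = -24 + 4*(4 + (1 - 8))² = -24 + 4*(4 - 7)² = -24 + 4*(-3)² = -24 + 4*9 = -24 + 36 = 12)
(n - 154)*(74 - 66) = (12 - 154)*(74 - 66) = -142*8 = -1136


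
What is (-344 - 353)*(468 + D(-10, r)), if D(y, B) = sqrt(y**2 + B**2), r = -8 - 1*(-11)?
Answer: -326196 - 697*sqrt(109) ≈ -3.3347e+5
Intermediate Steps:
r = 3 (r = -8 + 11 = 3)
D(y, B) = sqrt(B**2 + y**2)
(-344 - 353)*(468 + D(-10, r)) = (-344 - 353)*(468 + sqrt(3**2 + (-10)**2)) = -697*(468 + sqrt(9 + 100)) = -697*(468 + sqrt(109)) = -326196 - 697*sqrt(109)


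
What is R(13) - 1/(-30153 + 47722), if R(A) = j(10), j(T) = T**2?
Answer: 1756899/17569 ≈ 100.00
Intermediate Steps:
R(A) = 100 (R(A) = 10**2 = 100)
R(13) - 1/(-30153 + 47722) = 100 - 1/(-30153 + 47722) = 100 - 1/17569 = 1756899/17569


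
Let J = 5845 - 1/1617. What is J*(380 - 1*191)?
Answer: 85062276/77 ≈ 1.1047e+6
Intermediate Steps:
J = 9451364/1617 (J = 5845 - 1*1/1617 = 5845 - 1/1617 = 9451364/1617 ≈ 5845.0)
J*(380 - 1*191) = 9451364*(380 - 1*191)/1617 = 9451364*(380 - 191)/1617 = (9451364/1617)*189 = 85062276/77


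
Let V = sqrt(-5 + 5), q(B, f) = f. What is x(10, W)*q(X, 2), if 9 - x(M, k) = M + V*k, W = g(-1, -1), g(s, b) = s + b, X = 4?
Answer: -2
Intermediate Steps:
g(s, b) = b + s
W = -2 (W = -1 - 1 = -2)
V = 0 (V = sqrt(0) = 0)
x(M, k) = 9 - M (x(M, k) = 9 - (M + 0*k) = 9 - (M + 0) = 9 - M)
x(10, W)*q(X, 2) = (9 - 1*10)*2 = (9 - 10)*2 = -1*2 = -2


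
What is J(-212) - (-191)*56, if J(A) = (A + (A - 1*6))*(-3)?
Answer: 11986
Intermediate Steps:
J(A) = 18 - 6*A (J(A) = (A + (A - 6))*(-3) = (A + (-6 + A))*(-3) = (-6 + 2*A)*(-3) = 18 - 6*A)
J(-212) - (-191)*56 = (18 - 6*(-212)) - (-191)*56 = (18 + 1272) - 1*(-10696) = 1290 + 10696 = 11986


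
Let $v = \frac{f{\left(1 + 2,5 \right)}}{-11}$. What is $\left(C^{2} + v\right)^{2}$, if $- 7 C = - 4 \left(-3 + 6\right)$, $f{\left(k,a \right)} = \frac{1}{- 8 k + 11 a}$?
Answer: $\frac{2406393025}{279190681} \approx 8.6192$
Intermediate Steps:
$v = - \frac{1}{341}$ ($v = \frac{1}{\left(- 8 \left(1 + 2\right) + 11 \cdot 5\right) \left(-11\right)} = \frac{1}{\left(-8\right) 3 + 55} \left(- \frac{1}{11}\right) = \frac{1}{-24 + 55} \left(- \frac{1}{11}\right) = \frac{1}{31} \left(- \frac{1}{11}\right) = - \frac{1}{341} \approx -0.0029326$)
$C = \frac{12}{7}$ ($C = - \frac{\left(-4\right) \left(-3 + 6\right)}{7} = - \frac{\left(-4\right) 3}{7} = \left(- \frac{1}{7}\right) \left(-12\right) = \frac{12}{7} \approx 1.7143$)
$\left(C^{2} + v\right)^{2} = \left(\left(\frac{12}{7}\right)^{2} - \frac{1}{341}\right)^{2} = \left(\frac{144}{49} - \frac{1}{341}\right)^{2} = \left(\frac{49055}{16709}\right)^{2} = \frac{2406393025}{279190681}$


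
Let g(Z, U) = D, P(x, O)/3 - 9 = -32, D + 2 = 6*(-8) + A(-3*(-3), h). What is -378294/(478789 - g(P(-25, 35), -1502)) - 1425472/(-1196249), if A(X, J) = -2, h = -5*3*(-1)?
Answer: 230040618746/572813067409 ≈ 0.40160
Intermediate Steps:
h = 15 (h = -15*(-1) = 15)
D = -52 (D = -2 + (6*(-8) - 2) = -2 + (-48 - 2) = -2 - 50 = -52)
P(x, O) = -69 (P(x, O) = 27 + 3*(-32) = 27 - 96 = -69)
g(Z, U) = -52
-378294/(478789 - g(P(-25, 35), -1502)) - 1425472/(-1196249) = -378294/(478789 - 1*(-52)) - 1425472/(-1196249) = -378294/(478789 + 52) - 1425472*(-1/1196249) = -378294/478841 + 1425472/1196249 = 230040618746/572813067409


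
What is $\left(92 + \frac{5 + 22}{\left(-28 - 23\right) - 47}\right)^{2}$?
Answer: $\frac{80802121}{9604} \approx 8413.4$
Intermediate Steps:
$\left(92 + \frac{5 + 22}{\left(-28 - 23\right) - 47}\right)^{2} = \left(92 + \frac{27}{-51 - 47}\right)^{2} = \left(92 + \frac{27}{-98}\right)^{2} = \left(92 + 27 \left(- \frac{1}{98}\right)\right)^{2} = \left(92 - \frac{27}{98}\right)^{2} = \left(\frac{8989}{98}\right)^{2} = \frac{80802121}{9604}$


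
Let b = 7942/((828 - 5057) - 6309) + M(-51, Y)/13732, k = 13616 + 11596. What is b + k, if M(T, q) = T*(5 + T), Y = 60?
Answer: 82915661809/3288814 ≈ 25211.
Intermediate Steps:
k = 25212
b = -1916759/3288814 (b = 7942/((828 - 5057) - 6309) - 51*(5 - 51)/13732 = 7942/(-4229 - 6309) - 51*(-46)*(1/13732) = 7942/(-10538) + 2346*(1/13732) = 7942*(-1/10538) + 1173/6866 = -361/479 + 1173/6866 = -1916759/3288814 ≈ -0.58281)
b + k = -1916759/3288814 + 25212 = 82915661809/3288814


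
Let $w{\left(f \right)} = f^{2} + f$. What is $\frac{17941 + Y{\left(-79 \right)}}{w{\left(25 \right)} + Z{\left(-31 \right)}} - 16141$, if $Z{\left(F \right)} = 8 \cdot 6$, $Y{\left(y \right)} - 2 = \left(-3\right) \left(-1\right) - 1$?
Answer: $- \frac{11248473}{698} \approx -16115.0$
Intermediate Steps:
$Y{\left(y \right)} = 4$ ($Y{\left(y \right)} = 2 - -2 = 2 + \left(3 - 1\right) = 2 + 2 = 4$)
$Z{\left(F \right)} = 48$
$w{\left(f \right)} = f + f^{2}$
$\frac{17941 + Y{\left(-79 \right)}}{w{\left(25 \right)} + Z{\left(-31 \right)}} - 16141 = \frac{17941 + 4}{25 \left(1 + 25\right) + 48} - 16141 = \frac{17945}{25 \cdot 26 + 48} - 16141 = \frac{17945}{650 + 48} - 16141 = \frac{17945}{698} - 16141 = - \frac{11248473}{698}$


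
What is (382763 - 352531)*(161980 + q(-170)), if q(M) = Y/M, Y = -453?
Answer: 416250093148/85 ≈ 4.8971e+9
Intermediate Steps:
q(M) = -453/M
(382763 - 352531)*(161980 + q(-170)) = (382763 - 352531)*(161980 - 453/(-170)) = 30232*(161980 - 453*(-1/170)) = 30232*(161980 + 453/170) = 30232*(27537053/170) = 416250093148/85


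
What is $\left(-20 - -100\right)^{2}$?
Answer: $6400$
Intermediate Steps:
$\left(-20 - -100\right)^{2} = \left(-20 + 100\right)^{2} = 80^{2} = 6400$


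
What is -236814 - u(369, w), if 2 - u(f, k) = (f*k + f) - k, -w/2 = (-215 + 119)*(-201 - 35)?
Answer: -16911263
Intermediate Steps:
w = -45312 (w = -2*(-215 + 119)*(-201 - 35) = -(-192)*(-236) = -2*22656 = -45312)
u(f, k) = 2 + k - f - f*k (u(f, k) = 2 - ((f*k + f) - k) = 2 - ((f + f*k) - k) = 2 - (f - k + f*k) = 2 + (k - f - f*k) = 2 + k - f - f*k)
-236814 - u(369, w) = -236814 - (2 - 45312 - 1*369 - 1*369*(-45312)) = -236814 - (2 - 45312 - 369 + 16720128) = -236814 - 1*16674449 = -236814 - 16674449 = -16911263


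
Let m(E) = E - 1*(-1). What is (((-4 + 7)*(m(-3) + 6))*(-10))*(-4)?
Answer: 480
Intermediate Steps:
m(E) = 1 + E (m(E) = E + 1 = 1 + E)
(((-4 + 7)*(m(-3) + 6))*(-10))*(-4) = (((-4 + 7)*((1 - 3) + 6))*(-10))*(-4) = ((3*(-2 + 6))*(-10))*(-4) = ((3*4)*(-10))*(-4) = (12*(-10))*(-4) = -120*(-4) = 480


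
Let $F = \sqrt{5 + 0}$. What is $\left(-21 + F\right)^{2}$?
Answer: $\left(21 - \sqrt{5}\right)^{2} \approx 352.08$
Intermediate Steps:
$F = \sqrt{5} \approx 2.2361$
$\left(-21 + F\right)^{2} = \left(-21 + \sqrt{5}\right)^{2}$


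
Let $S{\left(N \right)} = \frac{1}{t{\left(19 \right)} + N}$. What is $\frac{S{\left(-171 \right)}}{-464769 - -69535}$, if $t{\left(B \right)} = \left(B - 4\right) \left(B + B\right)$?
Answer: $- \frac{1}{157698366} \approx -6.3412 \cdot 10^{-9}$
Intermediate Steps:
$t{\left(B \right)} = 2 B \left(-4 + B\right)$ ($t{\left(B \right)} = \left(-4 + B\right) 2 B = 2 B \left(-4 + B\right)$)
$S{\left(N \right)} = \frac{1}{570 + N}$ ($S{\left(N \right)} = \frac{1}{2 \cdot 19 \left(-4 + 19\right) + N} = \frac{1}{2 \cdot 19 \cdot 15 + N} = \frac{1}{570 + N}$)
$\frac{S{\left(-171 \right)}}{-464769 - -69535} = \frac{1}{\left(570 - 171\right) \left(-464769 - -69535\right)} = \frac{1}{399 \left(-464769 + 69535\right)} = \frac{1}{399 \left(-395234\right)} = \frac{1}{399} \left(- \frac{1}{395234}\right) = - \frac{1}{157698366}$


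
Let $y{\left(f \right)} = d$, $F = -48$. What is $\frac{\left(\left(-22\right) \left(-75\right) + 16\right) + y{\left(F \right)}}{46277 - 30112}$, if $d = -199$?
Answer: $\frac{1467}{16165} \approx 0.090752$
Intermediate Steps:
$y{\left(f \right)} = -199$
$\frac{\left(\left(-22\right) \left(-75\right) + 16\right) + y{\left(F \right)}}{46277 - 30112} = \frac{\left(\left(-22\right) \left(-75\right) + 16\right) - 199}{46277 - 30112} = \frac{\left(1650 + 16\right) - 199}{16165} = \left(1666 - 199\right) \frac{1}{16165} = 1467 \cdot \frac{1}{16165} = \frac{1467}{16165}$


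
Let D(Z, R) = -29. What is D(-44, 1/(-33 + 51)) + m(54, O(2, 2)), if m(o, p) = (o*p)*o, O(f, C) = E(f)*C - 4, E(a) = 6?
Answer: 23299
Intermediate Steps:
O(f, C) = -4 + 6*C (O(f, C) = 6*C - 4 = -4 + 6*C)
m(o, p) = p*o²
D(-44, 1/(-33 + 51)) + m(54, O(2, 2)) = -29 + (-4 + 6*2)*54² = -29 + (-4 + 12)*2916 = -29 + 8*2916 = -29 + 23328 = 23299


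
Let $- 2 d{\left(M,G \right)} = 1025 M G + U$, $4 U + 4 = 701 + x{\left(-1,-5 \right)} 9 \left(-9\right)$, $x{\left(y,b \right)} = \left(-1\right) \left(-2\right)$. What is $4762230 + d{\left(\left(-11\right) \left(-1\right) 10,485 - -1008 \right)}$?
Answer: $- \frac{635245695}{8} \approx -7.9406 \cdot 10^{7}$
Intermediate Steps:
$x{\left(y,b \right)} = 2$
$U = \frac{535}{4}$ ($U = -1 + \frac{701 + 2 \cdot 9 \left(-9\right)}{4} = -1 + \frac{701 + 18 \left(-9\right)}{4} = -1 + \frac{701 - 162}{4} = -1 + \frac{1}{4} \cdot 539 = -1 + \frac{539}{4} = \frac{535}{4} \approx 133.75$)
$d{\left(M,G \right)} = - \frac{535}{8} - \frac{1025 G M}{2}$ ($d{\left(M,G \right)} = - \frac{1025 M G + \frac{535}{4}}{2} = - \frac{1025 G M + \frac{535}{4}}{2} = - \frac{\frac{535}{4} + 1025 G M}{2} = - \frac{535}{8} - \frac{1025 G M}{2}$)
$4762230 + d{\left(\left(-11\right) \left(-1\right) 10,485 - -1008 \right)} = 4762230 - \left(\frac{535}{8} + \frac{1025 \left(485 - -1008\right) \left(-11\right) \left(-1\right) 10}{2}\right) = 4762230 - \left(\frac{535}{8} + \frac{1025 \left(485 + 1008\right) 11 \cdot 10}{2}\right) = 4762230 - \left(\frac{535}{8} + \frac{1530325}{2} \cdot 110\right) = 4762230 - \frac{673343535}{8} = - \frac{635245695}{8}$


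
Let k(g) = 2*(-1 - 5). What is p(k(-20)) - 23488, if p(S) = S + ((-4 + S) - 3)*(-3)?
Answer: -23443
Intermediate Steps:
k(g) = -12 (k(g) = 2*(-6) = -12)
p(S) = 21 - 2*S (p(S) = S + (-7 + S)*(-3) = S + (21 - 3*S) = 21 - 2*S)
p(k(-20)) - 23488 = (21 - 2*(-12)) - 23488 = (21 + 24) - 23488 = 45 - 23488 = -23443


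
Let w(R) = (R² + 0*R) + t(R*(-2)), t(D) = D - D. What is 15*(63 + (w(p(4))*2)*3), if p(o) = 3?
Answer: 1755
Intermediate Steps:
t(D) = 0
w(R) = R² (w(R) = (R² + 0*R) + 0 = (R² + 0) + 0 = R² + 0 = R²)
15*(63 + (w(p(4))*2)*3) = 15*(63 + (3²*2)*3) = 15*(63 + (9*2)*3) = 15*(63 + 18*3) = 15*(63 + 54) = 15*117 = 1755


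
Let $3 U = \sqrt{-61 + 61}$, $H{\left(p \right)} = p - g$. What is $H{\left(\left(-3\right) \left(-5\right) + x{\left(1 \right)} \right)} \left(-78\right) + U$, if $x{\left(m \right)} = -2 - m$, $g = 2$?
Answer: $-780$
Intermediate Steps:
$H{\left(p \right)} = -2 + p$ ($H{\left(p \right)} = p - 2 = -2 + p$)
$U = 0$ ($U = \frac{\sqrt{-61 + 61}}{3} = \frac{\sqrt{0}}{3} = \frac{1}{3} \cdot 0 = 0$)
$H{\left(\left(-3\right) \left(-5\right) + x{\left(1 \right)} \right)} \left(-78\right) + U = \left(-2 - -12\right) \left(-78\right) + 0 = \left(-2 + \left(15 - 3\right)\right) \left(-78\right) + 0 = \left(-2 + 12\right) \left(-78\right) + 0 = 10 \left(-78\right) + 0 = -780 + 0 = -780$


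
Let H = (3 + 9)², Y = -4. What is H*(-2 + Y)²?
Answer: 5184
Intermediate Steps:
H = 144 (H = 12² = 144)
H*(-2 + Y)² = 144*(-2 - 4)² = 144*(-6)² = 144*36 = 5184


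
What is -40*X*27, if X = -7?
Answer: 7560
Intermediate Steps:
-40*X*27 = -40*(-7)*27 = 280*27 = 7560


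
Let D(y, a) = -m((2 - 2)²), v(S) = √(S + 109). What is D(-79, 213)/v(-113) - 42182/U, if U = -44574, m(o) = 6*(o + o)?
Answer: 917/969 ≈ 0.94634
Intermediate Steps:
m(o) = 12*o (m(o) = 6*(2*o) = 12*o)
v(S) = √(109 + S)
D(y, a) = 0 (D(y, a) = -12*(2 - 2)² = -12*0² = -12*0 = -1*0 = 0)
D(-79, 213)/v(-113) - 42182/U = 0/(√(109 - 113)) - 42182/(-44574) = 0/(√(-4)) - 42182*(-1/44574) = 0/((2*I)) + 917/969 = 0*(-I/2) + 917/969 = 0 + 917/969 = 917/969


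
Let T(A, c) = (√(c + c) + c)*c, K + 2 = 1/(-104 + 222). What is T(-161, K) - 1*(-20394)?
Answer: 284021281/13924 - 235*I*√13865/6962 ≈ 20398.0 - 3.9746*I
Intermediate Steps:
K = -235/118 (K = -2 + 1/(-104 + 222) = -2 + 1/118 = -235/118 ≈ -1.9915)
T(A, c) = c*(c + √2*√c) (T(A, c) = (√(2*c) + c)*c = (√2*√c + c)*c = (c + √2*√c)*c = c*(c + √2*√c))
T(-161, K) - 1*(-20394) = ((-235/118)² + √2*(-235/118)^(3/2)) - 1*(-20394) = (55225/13924 + √2*(-235*I*√27730/13924)) + 20394 = (55225/13924 - 235*I*√13865/6962) + 20394 = 284021281/13924 - 235*I*√13865/6962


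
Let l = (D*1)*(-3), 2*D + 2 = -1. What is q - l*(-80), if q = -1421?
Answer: -1061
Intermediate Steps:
D = -3/2 (D = -1 + (½)*(-1) = -1 - ½ = -3/2 ≈ -1.5000)
l = 9/2 (l = -3/2*1*(-3) = -3/2*(-3) = 9/2 ≈ 4.5000)
q - l*(-80) = -1421 - 9*(-80)/2 = -1421 - 1*(-360) = -1421 + 360 = -1061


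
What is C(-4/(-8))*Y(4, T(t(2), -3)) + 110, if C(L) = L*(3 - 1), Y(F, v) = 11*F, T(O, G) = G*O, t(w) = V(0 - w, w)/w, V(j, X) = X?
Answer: 154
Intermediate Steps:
t(w) = 1 (t(w) = w/w = 1)
C(L) = 2*L (C(L) = L*2 = 2*L)
C(-4/(-8))*Y(4, T(t(2), -3)) + 110 = (2*(-4/(-8)))*(11*4) + 110 = (2*(-4*(-⅛)))*44 + 110 = (2*(½))*44 + 110 = 1*44 + 110 = 44 + 110 = 154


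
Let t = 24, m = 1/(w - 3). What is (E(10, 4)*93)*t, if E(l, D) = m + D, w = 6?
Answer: 9672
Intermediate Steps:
m = 1/3 (m = 1/(6 - 3) = 1/3 ≈ 0.33333)
E(l, D) = 1/3 + D
(E(10, 4)*93)*t = ((1/3 + 4)*93)*24 = ((13/3)*93)*24 = 403*24 = 9672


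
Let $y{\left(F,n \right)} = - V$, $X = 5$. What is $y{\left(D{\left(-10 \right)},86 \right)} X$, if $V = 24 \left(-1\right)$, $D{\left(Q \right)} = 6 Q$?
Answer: $120$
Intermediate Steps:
$V = -24$
$y{\left(F,n \right)} = 24$ ($y{\left(F,n \right)} = \left(-1\right) \left(-24\right) = 24$)
$y{\left(D{\left(-10 \right)},86 \right)} X = 24 \cdot 5 = 120$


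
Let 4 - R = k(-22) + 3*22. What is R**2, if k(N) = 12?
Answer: 5476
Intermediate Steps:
R = -74 (R = 4 - (12 + 3*22) = 4 - (12 + 66) = 4 - 1*78 = 4 - 78 = -74)
R**2 = (-74)**2 = 5476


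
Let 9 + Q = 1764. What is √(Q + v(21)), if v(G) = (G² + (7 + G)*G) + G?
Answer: √2805 ≈ 52.962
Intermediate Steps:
Q = 1755 (Q = -9 + 1764 = 1755)
v(G) = G + G² + G*(7 + G) (v(G) = (G² + G*(7 + G)) + G = G + G² + G*(7 + G))
√(Q + v(21)) = √(1755 + 2*21*(4 + 21)) = √(1755 + 2*21*25) = √(1755 + 1050) = √2805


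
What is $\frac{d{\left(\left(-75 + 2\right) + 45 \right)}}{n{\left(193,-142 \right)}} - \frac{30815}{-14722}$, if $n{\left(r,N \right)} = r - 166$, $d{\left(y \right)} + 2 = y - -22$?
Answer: $\frac{714229}{397494} \approx 1.7968$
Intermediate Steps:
$d{\left(y \right)} = 20 + y$ ($d{\left(y \right)} = -2 + \left(y - -22\right) = -2 + \left(y + 22\right) = -2 + \left(22 + y\right) = 20 + y$)
$n{\left(r,N \right)} = -166 + r$
$\frac{d{\left(\left(-75 + 2\right) + 45 \right)}}{n{\left(193,-142 \right)}} - \frac{30815}{-14722} = \frac{20 + \left(\left(-75 + 2\right) + 45\right)}{-166 + 193} - \frac{30815}{-14722} = \frac{20 + \left(-73 + 45\right)}{27} - - \frac{30815}{14722} = \left(20 - 28\right) \frac{1}{27} + \frac{30815}{14722} = \left(-8\right) \frac{1}{27} + \frac{30815}{14722} = - \frac{8}{27} + \frac{30815}{14722} = \frac{714229}{397494}$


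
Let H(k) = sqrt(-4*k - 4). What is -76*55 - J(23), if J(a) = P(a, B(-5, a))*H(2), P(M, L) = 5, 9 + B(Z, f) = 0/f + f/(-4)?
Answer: -4180 - 10*I*sqrt(3) ≈ -4180.0 - 17.32*I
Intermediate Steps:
B(Z, f) = -9 - f/4 (B(Z, f) = -9 + (0/f + f/(-4)) = -9 + (0 + f*(-1/4)) = -9 + (0 - f/4) = -9 - f/4)
H(k) = sqrt(-4 - 4*k)
J(a) = 10*I*sqrt(3) (J(a) = 5*(2*sqrt(-1 - 1*2)) = 5*(2*sqrt(-1 - 2)) = 5*(2*sqrt(-3)) = 5*(2*(I*sqrt(3))) = 5*(2*I*sqrt(3)) = 10*I*sqrt(3))
-76*55 - J(23) = -76*55 - 10*I*sqrt(3) = -4180 - 10*I*sqrt(3)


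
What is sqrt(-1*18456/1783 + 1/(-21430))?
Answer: I*sqrt(15112462095932470)/38209690 ≈ 3.2173*I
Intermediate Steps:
sqrt(-1*18456/1783 + 1/(-21430)) = sqrt(-18456*1/1783 - 1/21430) = sqrt(-18456/1783 - 1/21430) = sqrt(-395513863/38209690) = I*sqrt(15112462095932470)/38209690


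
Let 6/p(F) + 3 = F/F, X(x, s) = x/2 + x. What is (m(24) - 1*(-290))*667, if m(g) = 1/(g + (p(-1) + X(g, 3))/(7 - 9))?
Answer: 2902784/15 ≈ 1.9352e+5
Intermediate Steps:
X(x, s) = 3*x/2 (X(x, s) = x*(1/2) + x = x/2 + x = 3*x/2)
p(F) = -3 (p(F) = 6/(-3 + F/F) = 6/(-3 + 1) = 6/(-2) = 6*(-1/2) = -3)
m(g) = 1/(3/2 + g/4) (m(g) = 1/(g + (-3 + 3*g/2)/(7 - 9)) = 1/(g + (-3 + 3*g/2)/(-2)) = 1/(g + (-3 + 3*g/2)*(-1/2)) = 1/(g + (3/2 - 3*g/4)) = 1/(3/2 + g/4))
(m(24) - 1*(-290))*667 = (4/(6 + 24) - 1*(-290))*667 = (4/30 + 290)*667 = (4*(1/30) + 290)*667 = (2/15 + 290)*667 = (4352/15)*667 = 2902784/15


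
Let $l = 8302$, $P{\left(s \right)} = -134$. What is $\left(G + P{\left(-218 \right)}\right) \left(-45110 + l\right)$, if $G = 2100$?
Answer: $-72364528$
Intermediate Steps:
$\left(G + P{\left(-218 \right)}\right) \left(-45110 + l\right) = \left(2100 - 134\right) \left(-45110 + 8302\right) = 1966 \left(-36808\right) = -72364528$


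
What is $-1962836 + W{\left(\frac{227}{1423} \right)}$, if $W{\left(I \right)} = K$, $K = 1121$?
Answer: $-1961715$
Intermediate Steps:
$W{\left(I \right)} = 1121$
$-1962836 + W{\left(\frac{227}{1423} \right)} = -1962836 + 1121 = -1961715$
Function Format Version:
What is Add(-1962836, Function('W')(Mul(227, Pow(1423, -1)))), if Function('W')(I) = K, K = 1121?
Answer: -1961715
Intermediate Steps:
Function('W')(I) = 1121
Add(-1962836, Function('W')(Mul(227, Pow(1423, -1)))) = Add(-1962836, 1121) = -1961715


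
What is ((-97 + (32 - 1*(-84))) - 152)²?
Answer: 17689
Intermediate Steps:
((-97 + (32 - 1*(-84))) - 152)² = ((-97 + (32 + 84)) - 152)² = ((-97 + 116) - 152)² = (19 - 152)² = (-133)² = 17689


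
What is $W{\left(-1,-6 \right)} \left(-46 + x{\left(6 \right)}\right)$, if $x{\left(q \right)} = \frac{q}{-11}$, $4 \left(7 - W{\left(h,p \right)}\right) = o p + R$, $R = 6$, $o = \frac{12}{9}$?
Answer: $- \frac{3840}{11} \approx -349.09$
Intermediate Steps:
$o = \frac{4}{3}$ ($o = 12 \cdot \frac{1}{9} = \frac{4}{3} \approx 1.3333$)
$W{\left(h,p \right)} = \frac{11}{2} - \frac{p}{3}$ ($W{\left(h,p \right)} = 7 - \frac{\frac{4 p}{3} + 6}{4} = 7 - \frac{6 + \frac{4 p}{3}}{4} = 7 - \left(\frac{3}{2} + \frac{p}{3}\right) = \frac{11}{2} - \frac{p}{3}$)
$x{\left(q \right)} = - \frac{q}{11}$ ($x{\left(q \right)} = q \left(- \frac{1}{11}\right) = - \frac{q}{11}$)
$W{\left(-1,-6 \right)} \left(-46 + x{\left(6 \right)}\right) = \left(\frac{11}{2} - -2\right) \left(-46 - \frac{6}{11}\right) = \left(\frac{11}{2} + 2\right) \left(-46 - \frac{6}{11}\right) = \frac{15}{2} \left(- \frac{512}{11}\right) = - \frac{3840}{11}$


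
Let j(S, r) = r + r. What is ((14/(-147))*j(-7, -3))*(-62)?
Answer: -248/7 ≈ -35.429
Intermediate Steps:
j(S, r) = 2*r
((14/(-147))*j(-7, -3))*(-62) = ((14/(-147))*(2*(-3)))*(-62) = ((14*(-1/147))*(-6))*(-62) = -2/21*(-6)*(-62) = (4/7)*(-62) = -248/7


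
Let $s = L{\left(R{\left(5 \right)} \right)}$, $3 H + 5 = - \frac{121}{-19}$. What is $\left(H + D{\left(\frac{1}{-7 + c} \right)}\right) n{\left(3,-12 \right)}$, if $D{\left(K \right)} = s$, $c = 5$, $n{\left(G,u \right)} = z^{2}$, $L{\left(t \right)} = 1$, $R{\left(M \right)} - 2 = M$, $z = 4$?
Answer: $\frac{1328}{57} \approx 23.298$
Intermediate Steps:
$R{\left(M \right)} = 2 + M$
$n{\left(G,u \right)} = 16$ ($n{\left(G,u \right)} = 4^{2} = 16$)
$H = \frac{26}{57}$ ($H = - \frac{5}{3} + \frac{\left(-121\right) \frac{1}{-19}}{3} = - \frac{5}{3} + \frac{\left(-121\right) \left(- \frac{1}{19}\right)}{3} = - \frac{5}{3} + \frac{1}{3} \cdot \frac{121}{19} = - \frac{5}{3} + \frac{121}{57} = \frac{26}{57} \approx 0.45614$)
$s = 1$
$D{\left(K \right)} = 1$
$\left(H + D{\left(\frac{1}{-7 + c} \right)}\right) n{\left(3,-12 \right)} = \left(\frac{26}{57} + 1\right) 16 = \frac{83}{57} \cdot 16 = \frac{1328}{57}$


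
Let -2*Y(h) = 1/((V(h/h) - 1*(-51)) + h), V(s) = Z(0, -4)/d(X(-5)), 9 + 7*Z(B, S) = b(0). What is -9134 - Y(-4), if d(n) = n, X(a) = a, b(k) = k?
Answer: -30215237/3308 ≈ -9134.0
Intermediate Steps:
Z(B, S) = -9/7 (Z(B, S) = -9/7 + (⅐)*0 = -9/7 + 0 = -9/7)
V(s) = 9/35 (V(s) = -9/7/(-5) = -9/7*(-⅕) = 9/35)
Y(h) = -1/(2*(1794/35 + h)) (Y(h) = -1/(2*((9/35 - 1*(-51)) + h)) = -1/(2*((9/35 + 51) + h)) = -1/(2*(1794/35 + h)))
-9134 - Y(-4) = -9134 - (-35)/(3588 + 70*(-4)) = -9134 - (-35)/(3588 - 280) = -9134 - (-35)/3308 = -9134 - 1*(-35/3308) = -9134 + 35/3308 = -30215237/3308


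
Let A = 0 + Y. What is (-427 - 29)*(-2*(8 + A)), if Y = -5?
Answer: 2736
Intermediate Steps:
A = -5 (A = 0 - 5 = -5)
(-427 - 29)*(-2*(8 + A)) = (-427 - 29)*(-2*(8 - 5)) = -(-912)*3 = -456*(-6) = 2736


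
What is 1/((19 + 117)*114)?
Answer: 1/15504 ≈ 6.4499e-5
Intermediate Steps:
1/((19 + 117)*114) = 1/(136*114) = 1/15504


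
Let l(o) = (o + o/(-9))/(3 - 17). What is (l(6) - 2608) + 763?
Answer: -38753/21 ≈ -1845.4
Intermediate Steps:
l(o) = -4*o/63 (l(o) = (o + o*(-1/9))/(-14) = (o - o/9)*(-1/14) = (8*o/9)*(-1/14) = -4*o/63)
(l(6) - 2608) + 763 = (-4/63*6 - 2608) + 763 = (-8/21 - 2608) + 763 = -54776/21 + 763 = -38753/21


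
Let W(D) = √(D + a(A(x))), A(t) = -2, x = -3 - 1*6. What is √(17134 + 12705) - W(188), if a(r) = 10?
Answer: √29839 - 3*√22 ≈ 158.67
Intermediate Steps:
x = -9 (x = -3 - 6 = -9)
W(D) = √(10 + D) (W(D) = √(D + 10) = √(10 + D))
√(17134 + 12705) - W(188) = √(17134 + 12705) - √(10 + 188) = √29839 - √198 = √29839 - 3*√22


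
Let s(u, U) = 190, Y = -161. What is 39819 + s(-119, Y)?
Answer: 40009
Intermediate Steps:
39819 + s(-119, Y) = 39819 + 190 = 40009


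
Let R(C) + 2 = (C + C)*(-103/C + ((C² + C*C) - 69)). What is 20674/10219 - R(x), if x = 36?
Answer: -1854196438/10219 ≈ -1.8145e+5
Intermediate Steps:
R(C) = -2 + 2*C*(-69 - 103/C + 2*C²) (R(C) = -2 + (C + C)*(-103/C + ((C² + C*C) - 69)) = -2 + (2*C)*(-103/C + ((C² + C²) - 69)) = -2 + (2*C)*(-103/C + (2*C² - 69)) = -2 + (2*C)*(-103/C + (-69 + 2*C²)) = -2 + (2*C)*(-69 - 103/C + 2*C²) = -2 + 2*C*(-69 - 103/C + 2*C²))
20674/10219 - R(x) = 20674/10219 - (-208 - 138*36 + 4*36³) = 20674*(1/10219) - (-208 - 4968 + 4*46656) = 20674/10219 - (-208 - 4968 + 186624) = 20674/10219 - 1*181448 = 20674/10219 - 181448 = -1854196438/10219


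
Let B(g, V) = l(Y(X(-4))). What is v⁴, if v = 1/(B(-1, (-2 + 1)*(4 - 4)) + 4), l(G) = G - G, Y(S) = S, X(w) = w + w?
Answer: 1/256 ≈ 0.0039063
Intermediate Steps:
X(w) = 2*w
l(G) = 0
B(g, V) = 0
v = ¼ (v = 1/(0 + 4) = 1/4 = ¼ ≈ 0.25000)
v⁴ = (¼)⁴ = 1/256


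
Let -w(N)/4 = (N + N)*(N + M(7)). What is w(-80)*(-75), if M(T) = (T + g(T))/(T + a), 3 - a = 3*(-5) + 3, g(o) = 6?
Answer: 41928000/11 ≈ 3.8116e+6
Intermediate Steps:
a = 15 (a = 3 - (3*(-5) + 3) = 3 - (-15 + 3) = 3 - 1*(-12) = 3 + 12 = 15)
M(T) = (6 + T)/(15 + T) (M(T) = (T + 6)/(T + 15) = (6 + T)/(15 + T))
w(N) = -8*N*(13/22 + N) (w(N) = -4*(N + N)*(N + (6 + 7)/(15 + 7)) = -4*2*N*(N + 13/22) = -4*2*N*(13/22 + N) = -8*N*(13/22 + N))
w(-80)*(-75) = -4/11*(-80)*(13 + 22*(-80))*(-75) = -4/11*(-80)*(13 - 1760)*(-75) = -4/11*(-80)*(-1747)*(-75) = -559040/11*(-75) = 41928000/11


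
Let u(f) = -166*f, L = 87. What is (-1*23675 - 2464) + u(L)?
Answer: -40581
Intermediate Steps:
(-1*23675 - 2464) + u(L) = (-1*23675 - 2464) - 166*87 = (-23675 - 2464) - 14442 = -26139 - 14442 = -40581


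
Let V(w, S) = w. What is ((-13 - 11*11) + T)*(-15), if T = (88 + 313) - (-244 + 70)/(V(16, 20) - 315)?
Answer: -1194885/299 ≈ -3996.3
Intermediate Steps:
T = 119725/299 (T = (88 + 313) - (-244 + 70)/(16 - 315) = 401 - (-174)/(-299) = 401 - (-174)*(-1)/299 = 401 - 1*174/299 = 401 - 174/299 = 119725/299 ≈ 400.42)
((-13 - 11*11) + T)*(-15) = ((-13 - 11*11) + 119725/299)*(-15) = ((-13 - 121) + 119725/299)*(-15) = (-134 + 119725/299)*(-15) = (79659/299)*(-15) = -1194885/299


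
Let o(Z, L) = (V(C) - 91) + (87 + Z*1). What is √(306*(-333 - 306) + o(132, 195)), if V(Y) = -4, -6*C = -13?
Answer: I*√195410 ≈ 442.05*I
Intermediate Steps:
C = 13/6 (C = -⅙*(-13) = 13/6 ≈ 2.1667)
o(Z, L) = -8 + Z (o(Z, L) = (-4 - 91) + (87 + Z*1) = -95 + (87 + Z) = -8 + Z)
√(306*(-333 - 306) + o(132, 195)) = √(306*(-333 - 306) + (-8 + 132)) = √(306*(-639) + 124) = √(-195534 + 124) = √(-195410) = I*√195410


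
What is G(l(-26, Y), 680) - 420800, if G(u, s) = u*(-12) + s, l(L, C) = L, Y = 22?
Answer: -419808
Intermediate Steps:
G(u, s) = s - 12*u (G(u, s) = -12*u + s = s - 12*u)
G(l(-26, Y), 680) - 420800 = (680 - 12*(-26)) - 420800 = (680 + 312) - 420800 = 992 - 420800 = -419808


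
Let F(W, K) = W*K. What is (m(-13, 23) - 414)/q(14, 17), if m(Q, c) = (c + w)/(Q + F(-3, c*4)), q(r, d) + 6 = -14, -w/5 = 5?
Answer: 29911/1445 ≈ 20.700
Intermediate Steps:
w = -25 (w = -5*5 = -25)
q(r, d) = -20 (q(r, d) = -6 - 14 = -20)
F(W, K) = K*W
m(Q, c) = (-25 + c)/(Q - 12*c) (m(Q, c) = (c - 25)/(Q + (c*4)*(-3)) = (-25 + c)/(Q + (4*c)*(-3)) = (-25 + c)/(Q - 12*c))
(m(-13, 23) - 414)/q(14, 17) = ((-25 + 23)/(-13 - 12*23) - 414)/(-20) = -(-2/(-13 - 276) - 414)/20 = -(-2/(-289) - 414)/20 = -(-1/289*(-2) - 414)/20 = -(2/289 - 414)/20 = -1/20*(-119644/289) = 29911/1445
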